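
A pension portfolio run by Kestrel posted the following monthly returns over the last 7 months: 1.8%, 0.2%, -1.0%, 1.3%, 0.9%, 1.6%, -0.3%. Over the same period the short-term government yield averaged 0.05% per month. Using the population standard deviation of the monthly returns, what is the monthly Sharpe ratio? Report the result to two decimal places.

Mean return r̄ = 4.50 / 7 = 0.6429%
Σ(r − r̄)² = (1.8 − 0.6429)² + (0.2 − 0.6429)² + … = 6.5371
population σ = √(6.5371 / 7) = √0.9339 = 0.9664%
Sharpe = (r̄ − rf) / σ = (0.6429 − 0.05) / 0.9664 = 0.5929 / 0.9664 = 0.6135

0.61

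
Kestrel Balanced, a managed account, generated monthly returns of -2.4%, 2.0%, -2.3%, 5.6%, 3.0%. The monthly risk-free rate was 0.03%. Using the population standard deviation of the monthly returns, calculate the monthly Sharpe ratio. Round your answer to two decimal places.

r̄ = (-2.4 + 2 − 2.3 + 5.6 + 3) / 5 = 5.90 / 5 = 1.1800%
Σ(r − r̄)² = (-2.4 − 1.1800)² + (2 − 1.1800)² + (-2.3 − 1.1800)² + … = 48.4480
σ = √[48.4480 / 5] = 3.1128%
Sharpe = (r̄ − rf) / σ = (1.1800 − 0.03) / 3.1128 = 1.1500 / 3.1128 = 0.3694

0.37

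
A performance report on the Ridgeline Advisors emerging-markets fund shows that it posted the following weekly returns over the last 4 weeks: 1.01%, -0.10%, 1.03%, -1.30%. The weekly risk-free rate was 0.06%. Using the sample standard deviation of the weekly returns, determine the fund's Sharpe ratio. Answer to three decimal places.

Mean return μ = 0.640 / 4 = 0.1600%
Σ(r − μ)² = (1.01 − 0.1600)² + (-0.1 − 0.1600)² + … = 3.6786
σ = √[3.6786 / 3] = 1.1073%
Sharpe = (μ − rf) / σ = (0.1600 − 0.06) / 1.1073 = 0.1000 / 1.1073 = 0.0903

0.090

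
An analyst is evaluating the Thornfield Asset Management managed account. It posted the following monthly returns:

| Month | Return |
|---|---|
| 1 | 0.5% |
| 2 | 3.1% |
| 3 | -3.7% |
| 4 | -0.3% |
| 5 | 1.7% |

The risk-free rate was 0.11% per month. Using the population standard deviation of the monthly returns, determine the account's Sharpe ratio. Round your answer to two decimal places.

r̄ = (0.5 + 3.1 − 3.7 − 0.3 + 1.7) / 5 = 0.2600%
Σ(r − r̄)² = 26.1920; population σ = √(26.1920/5) = 2.2888%
Sharpe = (r̄ − rf) / σ = (0.2600 − 0.11) / 2.2888 = 0.1500 / 2.2888 = 0.0655

0.07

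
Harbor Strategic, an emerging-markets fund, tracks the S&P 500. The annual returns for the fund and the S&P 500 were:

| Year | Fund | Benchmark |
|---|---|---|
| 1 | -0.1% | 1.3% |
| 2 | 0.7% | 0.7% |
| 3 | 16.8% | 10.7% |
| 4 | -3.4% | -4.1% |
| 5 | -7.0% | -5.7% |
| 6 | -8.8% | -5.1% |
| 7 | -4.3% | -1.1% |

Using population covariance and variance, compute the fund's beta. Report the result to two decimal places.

r̄p = -0.8714%,  r̄m = -0.4714%
Cov = Σ(rp − r̄p)(rm − r̄m) / 7 = 40.0992
Var(rm) = Σ(rm − r̄m)² / 7 = 27.3763
β = Cov / Var = 40.0992 / 27.3763 = 1.4647

1.46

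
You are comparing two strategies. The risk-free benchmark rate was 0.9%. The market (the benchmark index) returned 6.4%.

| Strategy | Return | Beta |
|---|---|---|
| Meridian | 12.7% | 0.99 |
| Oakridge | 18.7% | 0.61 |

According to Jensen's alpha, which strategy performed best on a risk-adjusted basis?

Oakridge

Meridian: α = 12.7% − [0.9% + 0.99 × (6.4% − 0.9%)] = 6.355
Oakridge: α = 18.7% − [0.9% + 0.61 × (6.4% − 0.9%)] = 14.445
Highest: Oakridge (14.445).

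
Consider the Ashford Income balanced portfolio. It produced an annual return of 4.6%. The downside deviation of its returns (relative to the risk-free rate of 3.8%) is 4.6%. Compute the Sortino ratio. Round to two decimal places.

Sortino = (Rp − Rf) / σd = (4.6% − 3.8%) / 4.6% = 0.80% / 4.6% = 0.1739

0.17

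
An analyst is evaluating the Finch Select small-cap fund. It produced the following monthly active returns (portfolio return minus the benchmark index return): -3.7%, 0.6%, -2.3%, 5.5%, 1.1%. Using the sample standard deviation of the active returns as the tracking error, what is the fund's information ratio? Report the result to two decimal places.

0.07

μ = (-3.7 + 0.6 − 2.3 + 5.5 + 1.1) / 5 = 0.2400%
Σ(r − μ)² = 50.5120; sample σ = √(50.5120/4) = 3.5536%
IR = μ / tracking error = 0.2400 / 3.5536 = 0.0675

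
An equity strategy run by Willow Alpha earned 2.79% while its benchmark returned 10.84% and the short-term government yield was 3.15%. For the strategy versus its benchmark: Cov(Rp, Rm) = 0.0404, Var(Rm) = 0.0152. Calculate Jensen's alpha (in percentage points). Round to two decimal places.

β = Cov / Var = 0.0404 / 0.0152 = 2.6579
E[R] = Rf + β(Rm − Rf) = 3.15% + 2.6579 × (10.84% − 3.15%) = 23.5893%
α = Rp − E[R] = 2.79% − 23.5893% = -20.7993

-20.80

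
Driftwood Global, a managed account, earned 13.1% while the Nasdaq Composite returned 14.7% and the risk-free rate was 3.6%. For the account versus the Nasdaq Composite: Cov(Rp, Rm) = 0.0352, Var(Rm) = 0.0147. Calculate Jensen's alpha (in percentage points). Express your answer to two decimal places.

-17.08

β = Cov / Var = 0.0352 / 0.0147 = 2.3946
E[R] = Rf + β(Rm − Rf) = 3.6% + 2.3946 × (14.7% − 3.6%) = 30.1801%
α = Rp − E[R] = 13.1% − 30.1801% = -17.0801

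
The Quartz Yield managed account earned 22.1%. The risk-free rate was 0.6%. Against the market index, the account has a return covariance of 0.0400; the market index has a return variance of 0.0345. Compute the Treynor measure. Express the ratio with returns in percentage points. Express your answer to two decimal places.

β = Cov / Var = 0.0400 / 0.0345 = 1.1594
Treynor = (Rp − Rf) / β = (22.1% − 0.6%) / 1.1594 = 21.50 / 1.1594 = 18.5441

18.54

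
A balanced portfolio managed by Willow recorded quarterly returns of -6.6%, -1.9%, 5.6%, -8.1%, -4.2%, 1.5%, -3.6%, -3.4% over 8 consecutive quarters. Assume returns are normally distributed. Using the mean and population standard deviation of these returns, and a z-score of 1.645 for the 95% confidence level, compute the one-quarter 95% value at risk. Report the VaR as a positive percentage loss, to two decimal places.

9.34

r̄ = (-6.6 − 1.9 + 5.6 − 8.1 − 4.2 + 1.5 − 3.6 − 3.4) / 8 = -20.70 / 8 = -2.5875%
Population σ = √[Σ(r − r̄)² / 8] = √[134.9888 / 8] = √16.8736 = 4.1077%
VaR = −(r̄ − z·σ) = −(-2.5875 − 1.645 × 4.1077) = −(-9.3447) = 9.3447%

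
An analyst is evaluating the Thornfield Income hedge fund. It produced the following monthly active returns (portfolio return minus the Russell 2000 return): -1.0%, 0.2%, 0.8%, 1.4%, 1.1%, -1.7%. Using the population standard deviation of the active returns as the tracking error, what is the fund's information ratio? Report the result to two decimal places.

Mean return μ = 0.80 / 6 = 0.1333%
Population std dev = √[7.6333 / 6] = 1.1279%
IR = μ / tracking error = 0.1333 / 1.1279 = 0.1182

0.12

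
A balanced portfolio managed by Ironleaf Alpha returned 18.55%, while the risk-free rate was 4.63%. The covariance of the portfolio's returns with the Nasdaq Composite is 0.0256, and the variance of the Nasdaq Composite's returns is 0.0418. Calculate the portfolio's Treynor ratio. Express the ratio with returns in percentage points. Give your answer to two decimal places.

β = Cov / Var = 0.0256 / 0.0418 = 0.6124
Treynor = (Rp − Rf) / β = (18.55% − 4.63%) / 0.6124 = 13.92 / 0.6124 = 22.7302

22.73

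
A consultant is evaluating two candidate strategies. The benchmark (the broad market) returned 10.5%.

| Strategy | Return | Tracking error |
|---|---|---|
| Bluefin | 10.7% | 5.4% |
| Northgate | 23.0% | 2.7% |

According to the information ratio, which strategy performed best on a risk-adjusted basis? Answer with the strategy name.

Bluefin: IR = (10.7% − 10.5%) / 5.4% = 0.037
Northgate: IR = (23.0% − 10.5%) / 2.7% = 4.630
Highest: Northgate (4.630).

Northgate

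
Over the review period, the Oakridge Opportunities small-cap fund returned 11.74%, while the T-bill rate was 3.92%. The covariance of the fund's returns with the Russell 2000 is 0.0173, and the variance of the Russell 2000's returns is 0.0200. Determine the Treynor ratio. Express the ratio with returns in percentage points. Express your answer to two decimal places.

β = Cov / Var = 0.0173 / 0.0200 = 0.8650
Treynor = (Rp − Rf) / β = (11.74% − 3.92%) / 0.8650 = 7.82 / 0.8650 = 9.0405

9.04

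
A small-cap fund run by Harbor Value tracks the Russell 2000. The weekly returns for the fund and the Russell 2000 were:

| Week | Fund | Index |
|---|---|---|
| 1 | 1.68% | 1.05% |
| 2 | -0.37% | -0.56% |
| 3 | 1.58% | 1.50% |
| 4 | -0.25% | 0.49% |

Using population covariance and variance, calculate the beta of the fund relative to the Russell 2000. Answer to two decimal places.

r̄p = 0.6600%,  r̄m = 0.6200%
Cov = Σ(rp − r̄p)(rm − r̄m) / 4 = 0.6455
Var(rm) = Σ(rm − r̄m)² / 4 = 0.5922
β = Cov / Var = 0.6455 / 0.5922 = 1.0900

1.09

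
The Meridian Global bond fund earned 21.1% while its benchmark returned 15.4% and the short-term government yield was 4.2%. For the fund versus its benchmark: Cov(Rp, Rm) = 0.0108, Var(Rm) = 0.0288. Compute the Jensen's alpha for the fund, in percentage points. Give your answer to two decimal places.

12.70

β = Cov / Var = 0.0108 / 0.0288 = 0.3750
E[R] = Rf + β(Rm − Rf) = 4.2% + 0.3750 × (15.4% − 4.2%) = 8.4000%
α = Rp − E[R] = 21.1% − 8.4000% = 12.7000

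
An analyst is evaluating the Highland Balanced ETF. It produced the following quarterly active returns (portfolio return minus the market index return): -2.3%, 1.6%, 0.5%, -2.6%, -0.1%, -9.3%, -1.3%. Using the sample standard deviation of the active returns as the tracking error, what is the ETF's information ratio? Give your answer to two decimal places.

r̄ = (-2.3 + 1.6 + 0.5 − 2.6 − 0.1 − 9.3 − 1.3) / 7 = -13.50 / 7 = -1.9286%
Σ(r − r̄)² = 77.0143; sample σ = √(77.0143/6) = 3.5827%
IR = r̄ / tracking error = -1.9286 / 3.5827 = -0.5383

-0.54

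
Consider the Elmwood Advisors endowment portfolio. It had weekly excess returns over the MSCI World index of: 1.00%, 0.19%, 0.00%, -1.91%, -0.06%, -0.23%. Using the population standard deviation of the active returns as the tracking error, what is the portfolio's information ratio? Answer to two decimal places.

r̄ = (1 + 0.19 + 0 − 1.91 − 0.06 − 0.23) / 6 = -0.1683%
Σ(r − r̄)² = (1 − (-0.1683))² + (0.19 − (-0.1683))² + … = 4.5707
population σ = √(4.5707 / 6) = √0.7618 = 0.8728%
IR = r̄ / tracking error = -0.1683 / 0.8728 = -0.1928

-0.19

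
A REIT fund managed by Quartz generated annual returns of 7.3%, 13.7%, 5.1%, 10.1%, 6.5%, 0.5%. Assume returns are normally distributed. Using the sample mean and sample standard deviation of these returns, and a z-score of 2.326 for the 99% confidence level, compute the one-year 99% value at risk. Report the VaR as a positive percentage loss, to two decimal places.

3.23

μ = (7.3 + 13.7 + 5.1 + 10.1 + 6.5 + 0.5) / 6 = 43.20 / 6 = 7.2000%
Sample std dev = √[100.4600 / 5] = 4.4824%
VaR = −(μ − z·σ) = −(7.2000 − 2.326 × 4.4824) = −(-3.2261) = 3.2261%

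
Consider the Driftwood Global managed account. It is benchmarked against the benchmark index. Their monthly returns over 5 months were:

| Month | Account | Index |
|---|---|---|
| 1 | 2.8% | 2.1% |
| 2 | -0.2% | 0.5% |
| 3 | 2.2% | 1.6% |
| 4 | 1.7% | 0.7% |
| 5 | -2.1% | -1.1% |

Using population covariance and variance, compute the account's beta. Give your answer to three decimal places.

1.568

r̄p = 0.8800%,  r̄m = 0.7600%
Cov = Σ(rp − r̄p)(rm − r̄m) / 5 = 1.8912
Var(rm) = Σ(rm − r̄m)² / 5 = 1.2064
β = Cov / Var = 1.8912 / 1.2064 = 1.5676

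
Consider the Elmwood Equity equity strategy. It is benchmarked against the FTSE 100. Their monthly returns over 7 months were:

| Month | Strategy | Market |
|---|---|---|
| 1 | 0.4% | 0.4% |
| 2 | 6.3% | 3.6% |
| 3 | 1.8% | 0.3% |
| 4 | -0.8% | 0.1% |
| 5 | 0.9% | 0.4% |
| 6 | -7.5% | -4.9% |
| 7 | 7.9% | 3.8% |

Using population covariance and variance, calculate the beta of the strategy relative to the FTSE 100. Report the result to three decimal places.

r̄p = 1.2857%,  r̄m = 0.5286%
Cov = Σ(rp − r̄p)(rm − r̄m) / 7 = 12.2390
Var(rm) = Σ(rm − r̄m)² / 7 = 7.1249
β = Cov / Var = 12.2390 / 7.1249 = 1.7178

1.718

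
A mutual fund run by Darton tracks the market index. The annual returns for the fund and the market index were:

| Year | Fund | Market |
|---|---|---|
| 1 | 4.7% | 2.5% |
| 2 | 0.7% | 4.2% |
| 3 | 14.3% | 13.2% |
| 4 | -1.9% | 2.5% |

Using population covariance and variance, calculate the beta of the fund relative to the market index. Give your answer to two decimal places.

r̄p = 4.4500%,  r̄m = 5.6000%
Cov = Σ(rp − r̄p)(rm − r̄m) / 4 = 24.7550
Var(rm) = Σ(rm − r̄m)² / 4 = 19.7350
β = Cov / Var = 24.7550 / 19.7350 = 1.2544

1.25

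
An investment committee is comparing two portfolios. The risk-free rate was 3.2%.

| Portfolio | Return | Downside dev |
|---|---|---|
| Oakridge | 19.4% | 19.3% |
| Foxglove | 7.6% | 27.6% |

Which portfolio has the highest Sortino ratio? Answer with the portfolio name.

Oakridge

Oakridge: Sortino ratio = (19.4% − 3.2%) / 19.3% = 0.839
Foxglove: Sortino ratio = (7.6% − 3.2%) / 27.6% = 0.159
Highest: Oakridge (0.839).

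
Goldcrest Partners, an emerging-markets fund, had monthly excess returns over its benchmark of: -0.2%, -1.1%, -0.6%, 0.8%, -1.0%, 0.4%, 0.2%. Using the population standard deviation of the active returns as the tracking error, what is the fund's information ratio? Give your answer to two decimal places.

-0.32

r̄ = (-0.2 − 1.1 − 0.6 + 0.8 − 1 + 0.4 + 0.2) / 7 = -1.50 / 7 = -0.2143%
Σ(r − r̄)² = (-0.2 − (-0.2143))² + (-1.1 − (-0.2143))² + (-0.6 − (-0.2143))² + … = 3.1286
population σ = √(3.1286 / 7) = √0.4469 = 0.6685%
IR = r̄ / tracking error = -0.2143 / 0.6685 = -0.3206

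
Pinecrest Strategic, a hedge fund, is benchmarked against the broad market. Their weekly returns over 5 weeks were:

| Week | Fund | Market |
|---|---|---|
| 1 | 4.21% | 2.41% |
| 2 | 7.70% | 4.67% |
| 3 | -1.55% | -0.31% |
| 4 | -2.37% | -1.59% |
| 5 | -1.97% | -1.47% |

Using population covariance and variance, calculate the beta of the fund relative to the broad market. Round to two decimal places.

r̄p = 1.2040%,  r̄m = 0.7420%
Cov = Σ(rp − r̄p)(rm − r̄m) / 5 = 9.7566
Var(rm) = Σ(rm − r̄m)² / 5 = 5.9299
β = Cov / Var = 9.7566 / 5.9299 = 1.6453

1.65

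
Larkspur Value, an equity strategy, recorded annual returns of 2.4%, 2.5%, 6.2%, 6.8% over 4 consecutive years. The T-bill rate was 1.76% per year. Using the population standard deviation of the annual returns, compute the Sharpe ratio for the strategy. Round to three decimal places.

r̄ = (2.4 + 2.5 + 6.2 + 6.8) / 4 = 4.4750%
Σ(r − r̄)² = (2.4 − 4.4750)² + (2.5 − 4.4750)² + (6.2 − 4.4750)² + … = 16.5875
σ = √[16.5875 / 4] = 2.0364%
Sharpe = (r̄ − rf) / σ = (4.4750 − 1.76) / 2.0364 = 2.7150 / 2.0364 = 1.3332

1.333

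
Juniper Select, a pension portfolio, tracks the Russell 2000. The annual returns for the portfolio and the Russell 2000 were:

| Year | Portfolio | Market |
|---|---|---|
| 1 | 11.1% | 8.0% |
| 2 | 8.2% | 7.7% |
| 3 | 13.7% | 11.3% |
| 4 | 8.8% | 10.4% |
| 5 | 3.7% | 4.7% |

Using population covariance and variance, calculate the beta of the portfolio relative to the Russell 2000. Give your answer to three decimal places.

r̄p = 9.1000%,  r̄m = 8.4200%
Cov = Σ(rp − r̄p)(rm − r̄m) / 5 = 6.5100
Var(rm) = Σ(rm − r̄m)² / 5 = 5.3496
β = Cov / Var = 6.5100 / 5.3496 = 1.2169

1.217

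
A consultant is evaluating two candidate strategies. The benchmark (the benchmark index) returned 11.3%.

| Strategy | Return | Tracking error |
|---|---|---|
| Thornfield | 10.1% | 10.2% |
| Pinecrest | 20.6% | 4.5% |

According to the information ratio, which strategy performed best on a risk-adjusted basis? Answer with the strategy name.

Pinecrest

Thornfield: IR = (10.1% − 11.3%) / 10.2% = -0.118
Pinecrest: IR = (20.6% − 11.3%) / 4.5% = 2.067
Highest: Pinecrest (2.067).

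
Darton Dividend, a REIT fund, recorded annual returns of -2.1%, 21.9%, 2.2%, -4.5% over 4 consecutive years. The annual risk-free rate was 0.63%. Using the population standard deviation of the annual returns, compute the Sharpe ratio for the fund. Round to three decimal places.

0.360

μ = (-2.1 + 21.9 + 2.2 − 4.5) / 4 = 4.3750%
Population std dev = √[432.5475 / 4] = 10.3989%
Sharpe = (μ − rf) / σ = (4.3750 − 0.63) / 10.3989 = 3.7450 / 10.3989 = 0.3601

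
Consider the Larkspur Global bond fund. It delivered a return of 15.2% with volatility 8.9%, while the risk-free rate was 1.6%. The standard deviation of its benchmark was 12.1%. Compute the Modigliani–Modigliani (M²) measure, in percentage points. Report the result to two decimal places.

20.09

Sharpe = (Rp − Rf) / σp = (15.2% − 1.6%) / 8.9% = 1.5281
M² = Rf + Sharpe × σm = 1.6% + 1.5281 × 12.1% = 20.0900%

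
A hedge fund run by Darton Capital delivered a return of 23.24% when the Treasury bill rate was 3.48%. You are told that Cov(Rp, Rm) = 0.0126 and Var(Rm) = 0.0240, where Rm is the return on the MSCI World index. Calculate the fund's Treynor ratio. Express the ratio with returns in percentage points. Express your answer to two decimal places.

37.64

β = Cov / Var = 0.0126 / 0.0240 = 0.5250
Treynor = (Rp − Rf) / β = (23.24% − 3.48%) / 0.5250 = 19.76 / 0.5250 = 37.6381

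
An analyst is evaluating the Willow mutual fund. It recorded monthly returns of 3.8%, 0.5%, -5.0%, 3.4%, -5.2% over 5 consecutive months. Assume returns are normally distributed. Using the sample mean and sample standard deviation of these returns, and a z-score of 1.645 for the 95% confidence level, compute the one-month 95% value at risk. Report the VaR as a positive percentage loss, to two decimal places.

μ = (3.8 + 0.5 − 5 + 3.4 − 5.2) / 5 = -2.50 / 5 = -0.5000%
Σ(r − μ)² = (3.8 − (-0.5000))² + (0.5 − (-0.5000))² + (-5 − (-0.5000))² + … = 77.0400
sample σ = √(77.0400 / 4) = √19.2600 = 4.3886%
VaR = −(μ − z·σ) = −(-0.5000 − 1.645 × 4.3886) = −(-7.7192) = 7.7192%

7.72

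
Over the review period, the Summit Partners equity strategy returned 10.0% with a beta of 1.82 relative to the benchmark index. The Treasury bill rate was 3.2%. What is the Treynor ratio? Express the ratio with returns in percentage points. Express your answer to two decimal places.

3.74

Treynor = (Rp − Rf) / β = (10.0% − 3.2%) / 1.82 = 6.80 / 1.82 = 3.7363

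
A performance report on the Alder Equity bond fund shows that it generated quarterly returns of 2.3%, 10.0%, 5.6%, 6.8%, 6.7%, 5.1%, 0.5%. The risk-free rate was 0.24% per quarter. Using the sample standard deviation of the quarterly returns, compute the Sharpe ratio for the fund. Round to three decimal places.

r̄ = (2.3 + 10 + 5.6 + 6.8 + 6.7 + 5.1 + 0.5) / 7 = 37.00 / 7 = 5.2857%
Σ(r − r̄)² = 58.4686; sample σ = √(58.4686/6) = 3.1217%
Sharpe = (r̄ − rf) / σ = (5.2857 − 0.24) / 3.1217 = 5.0457 / 3.1217 = 1.6163

1.616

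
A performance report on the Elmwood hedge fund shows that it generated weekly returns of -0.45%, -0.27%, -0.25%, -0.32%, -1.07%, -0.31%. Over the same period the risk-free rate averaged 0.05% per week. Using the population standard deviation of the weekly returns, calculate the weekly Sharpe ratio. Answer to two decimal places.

-1.73

r̄ = (-0.45 − 0.27 − 0.25 − 0.32 − 1.07 − 0.31) / 6 = -0.4450%
Population σ = √[Σ(r − r̄)² / 6] = √[0.4932 / 6] = √0.0822 = 0.2867%
Sharpe = (r̄ − rf) / σ = (-0.4450 − 0.05) / 0.2867 = -0.4950 / 0.2867 = -1.7265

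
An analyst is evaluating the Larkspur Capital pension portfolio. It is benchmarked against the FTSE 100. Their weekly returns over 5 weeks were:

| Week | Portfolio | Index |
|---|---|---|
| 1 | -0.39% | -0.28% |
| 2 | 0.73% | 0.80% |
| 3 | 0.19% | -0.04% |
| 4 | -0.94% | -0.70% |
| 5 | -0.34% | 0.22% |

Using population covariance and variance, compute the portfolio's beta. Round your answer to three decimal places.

r̄p = -0.1500%,  r̄m = 0.0000%
Cov = Σ(rp − r̄p)(rm − r̄m) / 5 = 0.2538
Var(rm) = Σ(rm − r̄m)² / 5 = 0.2517
β = Cov / Var = 0.2538 / 0.2517 = 1.0083

1.008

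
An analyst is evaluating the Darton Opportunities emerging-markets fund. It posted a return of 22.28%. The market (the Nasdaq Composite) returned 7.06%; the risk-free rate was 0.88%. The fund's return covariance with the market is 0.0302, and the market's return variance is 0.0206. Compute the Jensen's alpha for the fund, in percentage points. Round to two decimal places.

12.34

β = Cov / Var = 0.0302 / 0.0206 = 1.4660
E[R] = Rf + β(Rm − Rf) = 0.88% + 1.4660 × (7.06% − 0.88%) = 9.9399%
α = Rp − E[R] = 22.28% − 9.9399% = 12.3401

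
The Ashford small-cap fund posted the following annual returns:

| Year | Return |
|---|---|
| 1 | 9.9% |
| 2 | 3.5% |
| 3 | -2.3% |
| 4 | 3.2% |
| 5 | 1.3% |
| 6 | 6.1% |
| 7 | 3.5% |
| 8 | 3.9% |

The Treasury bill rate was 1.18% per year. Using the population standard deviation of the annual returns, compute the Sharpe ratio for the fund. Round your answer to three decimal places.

0.748

r̄ = (9.9 + 3.5 − 2.3 + 3.2 + 1.3 + 6.1 + 3.5 + 3.9) / 8 = 29.10 / 8 = 3.6375%
Σ(r − r̄)² = (9.9 − 3.6375)² + (3.5 − 3.6375)² + (-2.3 − 3.6375)² + … = 86.2988
population σ = √(86.2988 / 8) = √10.7874 = 3.2844%
Sharpe = (r̄ − rf) / σ = (3.6375 − 1.18) / 3.2844 = 2.4575 / 3.2844 = 0.7482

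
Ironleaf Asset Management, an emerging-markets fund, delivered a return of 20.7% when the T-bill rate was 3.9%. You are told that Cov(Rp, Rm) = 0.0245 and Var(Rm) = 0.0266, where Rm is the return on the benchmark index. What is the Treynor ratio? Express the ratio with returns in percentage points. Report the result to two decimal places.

β = Cov / Var = 0.0245 / 0.0266 = 0.9211
Treynor = (Rp − Rf) / β = (20.7% − 3.9%) / 0.9211 = 16.80 / 0.9211 = 18.2391

18.24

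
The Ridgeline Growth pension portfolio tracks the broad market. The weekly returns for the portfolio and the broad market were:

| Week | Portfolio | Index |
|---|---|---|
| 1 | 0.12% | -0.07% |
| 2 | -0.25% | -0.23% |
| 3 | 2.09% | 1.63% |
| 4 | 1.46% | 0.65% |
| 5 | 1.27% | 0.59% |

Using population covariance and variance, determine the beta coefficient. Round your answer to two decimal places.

r̄p = 0.9380%,  r̄m = 0.5140%
Cov = Σ(rp − r̄p)(rm − r̄m) / 5 = 0.5487
Var(rm) = Σ(rm − r̄m)² / 5 = 0.4329
β = Cov / Var = 0.5487 / 0.4329 = 1.2675

1.27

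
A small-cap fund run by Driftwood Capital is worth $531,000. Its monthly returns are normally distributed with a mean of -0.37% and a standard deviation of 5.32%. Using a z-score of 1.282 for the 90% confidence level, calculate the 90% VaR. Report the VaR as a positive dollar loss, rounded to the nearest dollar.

Return at the 90% tail: μ − z·σ = -0.37% − 1.282 × 5.32% = -0.37 − 6.82024 = -7.19024%
VaR = −(-7.19024%) × $531,000 = 7.19024% × $531,000 = $38,180

$38,180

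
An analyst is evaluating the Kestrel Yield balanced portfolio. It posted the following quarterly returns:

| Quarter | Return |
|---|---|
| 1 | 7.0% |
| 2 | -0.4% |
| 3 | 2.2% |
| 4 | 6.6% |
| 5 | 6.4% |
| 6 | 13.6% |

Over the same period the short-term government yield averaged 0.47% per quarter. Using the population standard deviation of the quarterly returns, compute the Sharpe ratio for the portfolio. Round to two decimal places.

1.24

Mean return r̄ = 35.40 / 6 = 5.9000%
Σ(r − r̄)² = (7 − 5.9000)² + (-0.4 − 5.9000)² + … = 114.6200
population σ = √(114.6200 / 6) = √19.1033 = 4.3707%
Sharpe = (r̄ − rf) / σ = (5.9000 − 0.47) / 4.3707 = 5.4300 / 4.3707 = 1.2424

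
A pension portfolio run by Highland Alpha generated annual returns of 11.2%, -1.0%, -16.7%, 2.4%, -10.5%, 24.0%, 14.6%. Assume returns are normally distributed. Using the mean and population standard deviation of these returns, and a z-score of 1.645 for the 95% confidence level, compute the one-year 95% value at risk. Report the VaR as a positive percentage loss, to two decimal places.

r̄ = (11.2 − 1 − 16.7 + 2.4 − 10.5 + 24 + 14.6) / 7 = 3.4286%
Σ(r − r̄)² = (11.2 − 3.4286)² + (-1 − 3.4286)² + (-16.7 − 3.4286)² + … = 1228.2143
σ = √[1228.2143 / 7] = 13.2461%
VaR = −(r̄ − z·σ) = −(3.4286 − 1.645 × 13.2461) = −(-18.3612) = 18.3612%

18.36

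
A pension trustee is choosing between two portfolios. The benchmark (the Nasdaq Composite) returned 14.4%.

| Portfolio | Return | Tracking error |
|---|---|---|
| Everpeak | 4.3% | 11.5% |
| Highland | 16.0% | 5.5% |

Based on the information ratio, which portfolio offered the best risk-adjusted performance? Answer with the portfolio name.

Everpeak: IR = (4.3% − 14.4%) / 11.5% = -0.878
Highland: IR = (16.0% − 14.4%) / 5.5% = 0.291
Highest: Highland (0.291).

Highland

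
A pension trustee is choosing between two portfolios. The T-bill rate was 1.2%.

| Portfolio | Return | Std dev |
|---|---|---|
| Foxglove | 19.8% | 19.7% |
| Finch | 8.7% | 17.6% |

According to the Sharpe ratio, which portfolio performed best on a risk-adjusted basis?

Foxglove

Foxglove: Sharpe ratio = (19.8% − 1.2%) / 19.7% = 0.944
Finch: Sharpe ratio = (8.7% − 1.2%) / 17.6% = 0.426
Highest: Foxglove (0.944).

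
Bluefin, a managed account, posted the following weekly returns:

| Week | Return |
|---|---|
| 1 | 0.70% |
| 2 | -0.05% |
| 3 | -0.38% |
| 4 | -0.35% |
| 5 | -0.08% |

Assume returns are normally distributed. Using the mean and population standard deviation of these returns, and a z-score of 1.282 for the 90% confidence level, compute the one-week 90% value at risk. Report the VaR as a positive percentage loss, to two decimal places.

0.53

Mean return μ = -0.160 / 5 = -0.0320%
Σ(r − μ)² = (0.7 − (-0.0320))² + (-0.05 − (-0.0320))² + (-0.38 − (-0.0320))² + … = 0.7607
σ = √[0.7607 / 5] = 0.3901%
VaR = −(μ − z·σ) = −(-0.0320 − 1.282 × 0.3901) = −(-0.5321) = 0.5321%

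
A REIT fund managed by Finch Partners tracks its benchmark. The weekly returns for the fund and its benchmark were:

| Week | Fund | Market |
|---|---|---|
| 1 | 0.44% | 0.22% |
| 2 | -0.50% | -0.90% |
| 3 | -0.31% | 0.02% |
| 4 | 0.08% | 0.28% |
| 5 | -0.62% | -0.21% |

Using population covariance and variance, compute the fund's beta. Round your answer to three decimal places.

0.643

r̄p = -0.1820%,  r̄m = -0.1180%
Cov = Σ(rp − r̄p)(rm − r̄m) / 5 = 0.1172
Var(rm) = Σ(rm − r̄m)² / 5 = 0.1823
β = Cov / Var = 0.1172 / 0.1823 = 0.6429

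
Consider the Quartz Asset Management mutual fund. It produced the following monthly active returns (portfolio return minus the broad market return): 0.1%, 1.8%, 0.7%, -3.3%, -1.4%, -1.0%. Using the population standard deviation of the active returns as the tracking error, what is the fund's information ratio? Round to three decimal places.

-0.317

r̄ = (0.1 + 1.8 + 0.7 − 3.3 − 1.4 − 1) / 6 = -0.5167%
Σ(r − r̄)² = (0.1 − (-0.5167))² + (1.8 − (-0.5167))² + (0.7 − (-0.5167))² + … = 15.9883
population σ = √(15.9883 / 6) = √2.6647 = 1.6324%
IR = r̄ / tracking error = -0.5167 / 1.6324 = -0.3165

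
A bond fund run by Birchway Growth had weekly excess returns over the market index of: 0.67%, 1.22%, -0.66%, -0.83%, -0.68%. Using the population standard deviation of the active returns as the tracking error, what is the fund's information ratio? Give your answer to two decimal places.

r̄ = (0.67 + 1.22 − 0.66 − 0.83 − 0.68) / 5 = -0.0560%
Population std dev = √[3.5085 / 5] = 0.8377%
IR = r̄ / tracking error = -0.0560 / 0.8377 = -0.0668

-0.07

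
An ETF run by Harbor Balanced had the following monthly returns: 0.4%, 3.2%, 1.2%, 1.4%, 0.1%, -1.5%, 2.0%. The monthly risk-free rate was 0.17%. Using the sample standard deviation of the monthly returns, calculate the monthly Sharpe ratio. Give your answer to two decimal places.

Mean return μ = 6.80 / 7 = 0.9714%
Σ(r − μ)² = (0.4 − 0.9714)² + (3.2 − 0.9714)² + (1.2 − 0.9714)² + … = 13.4543
σ = √[13.4543 / 6] = 1.4975%
Sharpe = (μ − rf) / σ = (0.9714 − 0.17) / 1.4975 = 0.8014 / 1.4975 = 0.5352

0.54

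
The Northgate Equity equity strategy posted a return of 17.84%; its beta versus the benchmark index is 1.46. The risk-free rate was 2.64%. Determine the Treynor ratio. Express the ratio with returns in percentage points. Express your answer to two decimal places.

Treynor = (Rp − Rf) / β = (17.84% − 2.64%) / 1.46 = 15.20 / 1.46 = 10.4110

10.41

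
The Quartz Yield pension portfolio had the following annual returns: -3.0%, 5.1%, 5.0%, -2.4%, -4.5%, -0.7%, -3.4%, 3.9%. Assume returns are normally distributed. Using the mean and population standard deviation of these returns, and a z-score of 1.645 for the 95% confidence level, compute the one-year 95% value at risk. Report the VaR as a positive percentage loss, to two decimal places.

r̄ = (-3 + 5.1 + 5 − 2.4 − 4.5 − 0.7 − 3.4 + 3.9) / 8 = -0.00 / 8 = 0.0000%
Σ(r − r̄)² = (-3 − 0.0000)² + (5.1 − 0.0000)² + … = 113.2800
σ = √[113.2800 / 8] = 3.7630%
VaR = −(r̄ − z·σ) = −(0.0000 − 1.645 × 3.7630) = −(-6.1901) = 6.1901%

6.19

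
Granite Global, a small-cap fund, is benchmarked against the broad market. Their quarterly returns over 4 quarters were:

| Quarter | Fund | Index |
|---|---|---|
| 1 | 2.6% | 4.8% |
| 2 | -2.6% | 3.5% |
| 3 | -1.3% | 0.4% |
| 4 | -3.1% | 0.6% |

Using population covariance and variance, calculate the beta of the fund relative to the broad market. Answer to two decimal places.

0.79

r̄p = -1.1000%,  r̄m = 2.3250%
Cov = Σ(rp − r̄p)(rm − r̄m) / 4 = 2.8075
Var(rm) = Σ(rm − r̄m)² / 4 = 3.5469
β = Cov / Var = 2.8075 / 3.5469 = 0.7915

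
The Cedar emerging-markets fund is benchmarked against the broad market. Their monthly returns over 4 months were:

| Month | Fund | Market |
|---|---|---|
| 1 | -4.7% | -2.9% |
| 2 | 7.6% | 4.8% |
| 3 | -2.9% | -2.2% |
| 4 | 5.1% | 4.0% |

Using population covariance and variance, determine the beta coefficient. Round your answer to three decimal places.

r̄p = 1.2750%,  r̄m = 0.9250%
Cov = Σ(rp − r̄p)(rm − r̄m) / 4 = 18.0431
Var(rm) = Σ(rm − r̄m)² / 4 = 12.2169
β = Cov / Var = 18.0431 / 12.2169 = 1.4769

1.477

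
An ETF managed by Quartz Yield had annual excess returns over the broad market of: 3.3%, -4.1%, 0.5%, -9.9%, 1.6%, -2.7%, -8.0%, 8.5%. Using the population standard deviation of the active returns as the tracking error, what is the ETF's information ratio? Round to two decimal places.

-0.24

r̄ = (3.3 − 4.1 + 0.5 − 9.9 + 1.6 − 2.7 − 8 + 8.5) / 8 = -10.80 / 8 = -1.3500%
Σ(r − r̄)² = (3.3 − (-1.3500))² + (-4.1 − (-1.3500))² + (0.5 − (-1.3500))² + … = 257.4800
σ = √[257.4800 / 8] = 5.6732%
IR = r̄ / tracking error = -1.3500 / 5.6732 = -0.2380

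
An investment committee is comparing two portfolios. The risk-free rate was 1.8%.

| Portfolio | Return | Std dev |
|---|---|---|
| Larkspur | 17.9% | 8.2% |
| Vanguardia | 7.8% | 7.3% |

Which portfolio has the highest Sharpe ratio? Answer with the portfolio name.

Larkspur: Sharpe ratio = (17.9% − 1.8%) / 8.2% = 1.963
Vanguardia: Sharpe ratio = (7.8% − 1.8%) / 7.3% = 0.822
Highest: Larkspur (1.963).

Larkspur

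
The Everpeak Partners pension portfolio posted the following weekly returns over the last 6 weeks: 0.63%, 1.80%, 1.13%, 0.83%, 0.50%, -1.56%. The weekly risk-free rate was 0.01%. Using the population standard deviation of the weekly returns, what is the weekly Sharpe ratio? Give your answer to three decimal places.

0.526

r̄ = (0.63 + 1.8 + 1.13 + 0.83 + 0.5 − 1.56) / 6 = 0.5550%
Σ(r − r̄)² = 6.4382; population σ = √(6.4382/6) = 1.0359%
Sharpe = (r̄ − rf) / σ = (0.5550 − 0.01) / 1.0359 = 0.5450 / 1.0359 = 0.5261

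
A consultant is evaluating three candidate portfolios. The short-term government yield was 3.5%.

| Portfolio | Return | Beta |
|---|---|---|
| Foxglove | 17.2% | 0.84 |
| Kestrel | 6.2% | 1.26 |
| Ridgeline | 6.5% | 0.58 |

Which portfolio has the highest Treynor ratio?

Foxglove

Foxglove: Treynor = (17.2% − 3.5%) / 0.84 = 16.310
Kestrel: Treynor = (6.2% − 3.5%) / 1.26 = 2.143
Ridgeline: Treynor = (6.5% − 3.5%) / 0.58 = 5.172
Highest: Foxglove (16.310).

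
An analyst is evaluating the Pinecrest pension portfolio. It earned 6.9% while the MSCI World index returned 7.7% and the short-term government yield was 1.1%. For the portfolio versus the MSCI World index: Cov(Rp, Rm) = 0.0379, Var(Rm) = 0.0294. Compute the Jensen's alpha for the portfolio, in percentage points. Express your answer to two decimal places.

β = Cov / Var = 0.0379 / 0.0294 = 1.2891
E[R] = Rf + β(Rm − Rf) = 1.1% + 1.2891 × (7.7% − 1.1%) = 9.6081%
α = Rp − E[R] = 6.9% − 9.6081% = -2.7081

-2.71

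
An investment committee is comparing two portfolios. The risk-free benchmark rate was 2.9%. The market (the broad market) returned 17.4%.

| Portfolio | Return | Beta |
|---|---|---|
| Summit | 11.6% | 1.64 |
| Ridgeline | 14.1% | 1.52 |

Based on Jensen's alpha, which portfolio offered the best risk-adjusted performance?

Summit: α = 11.6% − [2.9% + 1.64 × (17.4% − 2.9%)] = -15.080
Ridgeline: α = 14.1% − [2.9% + 1.52 × (17.4% − 2.9%)] = -10.840
Highest: Ridgeline (-10.840).

Ridgeline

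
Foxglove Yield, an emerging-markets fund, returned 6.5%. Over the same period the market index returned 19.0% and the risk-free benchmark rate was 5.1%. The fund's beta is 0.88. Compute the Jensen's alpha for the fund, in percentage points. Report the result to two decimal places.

-10.83

CAPM expected return = Rf + β(Rm − Rf) = 5.1% + 0.88 × (19.0% − 5.1%) = 5.1 + 0.88 × 13.90 = 17.3320%
Jensen's α = Rp − E[R] = 6.5% − 17.3320% = -10.8320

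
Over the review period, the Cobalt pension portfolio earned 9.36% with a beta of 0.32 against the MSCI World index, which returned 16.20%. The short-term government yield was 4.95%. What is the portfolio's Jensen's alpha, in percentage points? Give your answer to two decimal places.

0.81

CAPM expected return = Rf + β(Rm − Rf) = 4.95% + 0.32 × (16.20% − 4.95%) = 4.95 + 0.32 × 11.25 = 8.5500%
Jensen's α = Rp − E[R] = 9.36% − 8.5500% = 0.8100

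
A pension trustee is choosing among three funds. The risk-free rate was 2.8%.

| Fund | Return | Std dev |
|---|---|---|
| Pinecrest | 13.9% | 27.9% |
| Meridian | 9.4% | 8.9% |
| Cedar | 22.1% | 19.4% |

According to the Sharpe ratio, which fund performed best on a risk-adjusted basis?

Pinecrest: Sharpe ratio = (13.9% − 2.8%) / 27.9% = 0.398
Meridian: Sharpe ratio = (9.4% − 2.8%) / 8.9% = 0.742
Cedar: Sharpe ratio = (22.1% − 2.8%) / 19.4% = 0.995
Highest: Cedar (0.995).

Cedar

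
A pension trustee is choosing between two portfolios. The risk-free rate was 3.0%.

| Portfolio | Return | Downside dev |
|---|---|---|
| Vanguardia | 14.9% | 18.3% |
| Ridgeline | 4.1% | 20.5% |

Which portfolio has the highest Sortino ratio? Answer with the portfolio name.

Vanguardia: Sortino ratio = (14.9% − 3.0%) / 18.3% = 0.650
Ridgeline: Sortino ratio = (4.1% − 3.0%) / 20.5% = 0.054
Highest: Vanguardia (0.650).

Vanguardia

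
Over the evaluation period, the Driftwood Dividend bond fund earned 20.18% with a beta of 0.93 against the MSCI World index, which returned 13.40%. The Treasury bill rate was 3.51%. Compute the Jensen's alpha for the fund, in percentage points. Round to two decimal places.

7.47

CAPM expected return = Rf + β(Rm − Rf) = 3.51% + 0.93 × (13.40% − 3.51%) = 3.51 + 0.93 × 9.89 = 12.7077%
Jensen's α = Rp − E[R] = 20.18% − 12.7077% = 7.4723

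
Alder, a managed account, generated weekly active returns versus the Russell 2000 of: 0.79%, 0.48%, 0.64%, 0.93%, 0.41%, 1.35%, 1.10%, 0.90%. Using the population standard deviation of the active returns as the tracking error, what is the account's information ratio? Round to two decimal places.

Mean return r̄ = 6.600 / 8 = 0.8250%
Σ(r − r̄)² = 0.6946; population σ = √(0.6946/8) = 0.2947%
IR = r̄ / tracking error = 0.8250 / 0.2947 = 2.7995

2.80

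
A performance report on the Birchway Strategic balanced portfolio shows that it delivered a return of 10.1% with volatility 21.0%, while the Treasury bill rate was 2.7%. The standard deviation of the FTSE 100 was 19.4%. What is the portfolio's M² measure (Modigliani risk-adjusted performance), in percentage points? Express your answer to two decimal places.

9.54

Sharpe = (Rp − Rf) / σp = (10.1% − 2.7%) / 21.0% = 0.3524
M² = Rf + Sharpe × σm = 2.7% + 0.3524 × 19.4% = 9.5366%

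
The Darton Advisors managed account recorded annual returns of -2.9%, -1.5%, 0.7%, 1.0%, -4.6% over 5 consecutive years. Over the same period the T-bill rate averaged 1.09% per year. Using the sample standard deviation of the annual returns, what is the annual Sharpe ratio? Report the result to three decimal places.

r̄ = (-2.9 − 1.5 + 0.7 + 1 − 4.6) / 5 = -7.30 / 5 = -1.4600%
Sample σ = √[Σ(r − r̄)² / 4] = √[22.6520 / 4] = √5.6630 = 2.3797%
Sharpe = (r̄ − rf) / σ = (-1.4600 − 1.09) / 2.3797 = -2.5500 / 2.3797 = -1.0716

-1.072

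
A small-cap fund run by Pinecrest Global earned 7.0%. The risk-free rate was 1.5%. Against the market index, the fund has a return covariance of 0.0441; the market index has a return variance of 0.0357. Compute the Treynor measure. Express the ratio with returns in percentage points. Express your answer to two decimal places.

β = Cov / Var = 0.0441 / 0.0357 = 1.2353
Treynor = (Rp − Rf) / β = (7.0% − 1.5%) / 1.2353 = 5.50 / 1.2353 = 4.4524

4.45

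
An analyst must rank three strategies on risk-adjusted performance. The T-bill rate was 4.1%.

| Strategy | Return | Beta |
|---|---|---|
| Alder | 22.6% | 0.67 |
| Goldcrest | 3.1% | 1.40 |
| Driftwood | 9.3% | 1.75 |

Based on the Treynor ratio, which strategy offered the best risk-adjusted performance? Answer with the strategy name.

Alder: Treynor = (22.6% − 4.1%) / 0.67 = 27.612
Goldcrest: Treynor = (3.1% − 4.1%) / 1.40 = -0.714
Driftwood: Treynor = (9.3% − 4.1%) / 1.75 = 2.971
Highest: Alder (27.612).

Alder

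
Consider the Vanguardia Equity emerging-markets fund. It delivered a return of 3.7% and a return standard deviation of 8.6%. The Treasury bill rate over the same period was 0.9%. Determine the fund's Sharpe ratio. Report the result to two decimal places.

Sharpe = (Rp − Rf) / σp = (3.7% − 0.9%) / 8.6% = 2.80% / 8.6% = 0.3256

0.33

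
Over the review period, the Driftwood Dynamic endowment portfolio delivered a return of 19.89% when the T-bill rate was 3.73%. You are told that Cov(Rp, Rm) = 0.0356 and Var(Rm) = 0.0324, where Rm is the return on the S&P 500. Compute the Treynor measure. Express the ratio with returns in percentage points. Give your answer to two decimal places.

14.71

β = Cov / Var = 0.0356 / 0.0324 = 1.0988
Treynor = (Rp − Rf) / β = (19.89% − 3.73%) / 1.0988 = 16.16 / 1.0988 = 14.7070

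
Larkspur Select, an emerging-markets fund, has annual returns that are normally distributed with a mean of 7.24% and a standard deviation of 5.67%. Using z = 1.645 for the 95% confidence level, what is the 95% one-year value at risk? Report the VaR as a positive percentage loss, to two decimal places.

2.09

VaR (as % loss) = −(μ − z·σ) = −(7.24% − 1.645 × 5.67%) = −(-2.08715%) = 2.08715%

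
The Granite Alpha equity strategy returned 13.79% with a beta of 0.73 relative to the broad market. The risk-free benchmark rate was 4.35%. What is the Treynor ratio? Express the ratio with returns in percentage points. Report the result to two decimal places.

12.93

Treynor = (Rp − Rf) / β = (13.79% − 4.35%) / 0.73 = 9.44 / 0.73 = 12.9315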